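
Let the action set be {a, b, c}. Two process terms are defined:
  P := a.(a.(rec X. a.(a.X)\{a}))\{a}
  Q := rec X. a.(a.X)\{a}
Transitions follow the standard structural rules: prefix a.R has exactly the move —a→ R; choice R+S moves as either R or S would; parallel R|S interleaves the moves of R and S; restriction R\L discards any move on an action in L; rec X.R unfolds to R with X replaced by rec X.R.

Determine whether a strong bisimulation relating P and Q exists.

P ~ Q

LTS(P): 2 reachable states
  s0 = a.(a.(rec X. a.(a.X)\{a}))\{a} has moves ··a··> s1
  s1 = (a.(rec X. a.(a.X)\{a}))\{a} has moves stopped
LTS(Q): 2 reachable states
  t0 = rec X. a.(a.X)\{a} has moves ··a··> t1
  t1 = (a.(rec X. a.(a.X)\{a}))\{a} has moves stopped
Bisimilarity quotient blocks:
  B0 = {s0, t0}
  B1 = {s1, t1}
s0 ∈ B0, t0 ∈ B0 → same block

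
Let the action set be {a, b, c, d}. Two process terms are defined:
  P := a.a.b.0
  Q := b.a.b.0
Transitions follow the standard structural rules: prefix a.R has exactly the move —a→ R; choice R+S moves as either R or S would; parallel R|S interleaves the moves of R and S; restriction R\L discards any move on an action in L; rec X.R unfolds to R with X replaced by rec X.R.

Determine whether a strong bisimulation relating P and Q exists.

not bisimilar

Reachable graph of P (4 states):
  m0 = a.a.b.0 :: =a=> m1
  m1 = a.b.0 :: =a=> m2
  m2 = b.0 :: =b=> m3
  m3 = 0 :: deadlocked
Reachable graph of Q (4 states):
  n0 = b.a.b.0 :: =b=> n1
  n1 = a.b.0 :: =a=> n2
  n2 = b.0 :: =b=> n3
  n3 = 0 :: deadlocked
Bisimilarity quotient blocks:
  B0 = {m0}
  B1 = {m1, n1}
  B2 = {m2, n2}
  B3 = {m3, n3}
  B4 = {n0}
m0 ∈ B0, n0 ∈ B4 → different blocks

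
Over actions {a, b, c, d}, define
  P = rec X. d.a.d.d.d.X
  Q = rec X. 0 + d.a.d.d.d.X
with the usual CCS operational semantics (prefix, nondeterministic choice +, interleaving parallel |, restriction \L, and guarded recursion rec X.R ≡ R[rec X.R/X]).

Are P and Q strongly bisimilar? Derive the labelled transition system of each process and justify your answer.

P's transition system — 5 states:
  p0 = rec X. d.a.d.d.d.X :: -d-> p1
  p1 = a.d.d.d.(rec X. d.a.d.d.d.X) :: -a-> p2
  p2 = d.d.d.(rec X. d.a.d.d.d.X) :: -d-> p3
  p3 = d.d.(rec X. d.a.d.d.d.X) :: -d-> p4
  p4 = d.(rec X. d.a.d.d.d.X) :: -d-> p0
Q's transition system — 5 states:
  q0 = rec X. 0 + d.a.d.d.d.X :: -d-> q1
  q1 = a.d.d.d.(rec X. 0 + d.a.d.d.d.X) :: -a-> q2
  q2 = d.d.d.(rec X. 0 + d.a.d.d.d.X) :: -d-> q3
  q3 = d.d.(rec X. 0 + d.a.d.d.d.X) :: -d-> q4
  q4 = d.(rec X. 0 + d.a.d.d.d.X) :: -d-> q0
Coarsest stable partition (strong bisimilarity classes):
  B0 = {p0, q0}
  B1 = {p1, q1}
  B2 = {p2, q2}
  B3 = {p3, q3}
  B4 = {p4, q4}
p0 ∈ B0, q0 ∈ B0 → same block

P ~ Q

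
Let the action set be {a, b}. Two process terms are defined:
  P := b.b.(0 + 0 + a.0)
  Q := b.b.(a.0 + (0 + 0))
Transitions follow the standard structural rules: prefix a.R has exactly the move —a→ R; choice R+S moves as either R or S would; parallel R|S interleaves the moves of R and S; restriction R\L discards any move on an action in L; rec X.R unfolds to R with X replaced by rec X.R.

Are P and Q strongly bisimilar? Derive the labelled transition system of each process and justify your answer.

P ~ Q

Reachable graph of P (4 states):
  s0 = b.b.(0 + 0 + a.0) :: =b=> s1
  s1 = b.(0 + 0 + a.0) :: =b=> s2
  s2 = 0 + 0 + a.0 :: =a=> s3
  s3 = 0 :: ·
Reachable graph of Q (4 states):
  t0 = b.b.(a.0 + (0 + 0)) :: =b=> t1
  t1 = b.(a.0 + (0 + 0)) :: =b=> t2
  t2 = a.0 + (0 + 0) :: =a=> t3
  t3 = 0 :: ·
Partition-refinement fixed point:
  B0 = {s0, t0}
  B1 = {s1, t1}
  B2 = {s2, t2}
  B3 = {s3, t3}
s0 ∈ B0, t0 ∈ B0 → same block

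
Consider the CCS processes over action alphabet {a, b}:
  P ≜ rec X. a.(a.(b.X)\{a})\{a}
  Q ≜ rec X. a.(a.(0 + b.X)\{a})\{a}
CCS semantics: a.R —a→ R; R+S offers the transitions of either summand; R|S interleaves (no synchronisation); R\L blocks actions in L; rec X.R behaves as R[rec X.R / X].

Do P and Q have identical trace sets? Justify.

traces(P) = traces(Q)

P's transition system — 2 states:
  u0 = rec X. a.(a.(b.X)\{a})\{a} | —a→ u1
  u1 = (a.(b.(rec X. a.(a.(b.X)\{a})\{a}))\{a})\{a} | ·
Q's transition system — 2 states:
  v0 = rec X. a.(a.(0 + b.X)\{a})\{a} | —a→ v1
  v1 = (a.(0 + b.(rec X. a.(a.(0 + b.X)\{a})\{a}))\{a})\{a} | ·
Bisimilarity quotient blocks:
  B0 = {u0, v0}
  B1 = {u1, v1}
u0 ∈ B0, v0 ∈ B0 → same block
Bisimilar ⇒ trace-equivalent.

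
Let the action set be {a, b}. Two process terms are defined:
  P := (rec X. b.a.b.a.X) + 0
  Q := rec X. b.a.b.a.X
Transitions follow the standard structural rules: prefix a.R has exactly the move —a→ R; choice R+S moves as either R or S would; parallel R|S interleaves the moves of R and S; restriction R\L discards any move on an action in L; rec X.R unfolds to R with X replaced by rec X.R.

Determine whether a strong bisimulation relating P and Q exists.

P ~ Q

LTS(P): 5 reachable states
  p0 = (rec X. b.a.b.a.X) + 0 ⊢ ··b··> p1
  p1 = a.b.a.(rec X. b.a.b.a.X) ⊢ ··a··> p2
  p2 = b.a.(rec X. b.a.b.a.X) ⊢ ··b··> p3
  p3 = a.(rec X. b.a.b.a.X) ⊢ ··a··> p4
  p4 = rec X. b.a.b.a.X ⊢ ··b··> p1
LTS(Q): 4 reachable states
  q0 = rec X. b.a.b.a.X ⊢ ··b··> q1
  q1 = a.b.a.(rec X. b.a.b.a.X) ⊢ ··a··> q2
  q2 = b.a.(rec X. b.a.b.a.X) ⊢ ··b··> q3
  q3 = a.(rec X. b.a.b.a.X) ⊢ ··a··> q0
Bisimilarity quotient blocks:
  B0 = {p0, p2, p4, q0, q2}
  B1 = {p1, p3, q1, q3}
p0 ∈ B0, q0 ∈ B0 → same block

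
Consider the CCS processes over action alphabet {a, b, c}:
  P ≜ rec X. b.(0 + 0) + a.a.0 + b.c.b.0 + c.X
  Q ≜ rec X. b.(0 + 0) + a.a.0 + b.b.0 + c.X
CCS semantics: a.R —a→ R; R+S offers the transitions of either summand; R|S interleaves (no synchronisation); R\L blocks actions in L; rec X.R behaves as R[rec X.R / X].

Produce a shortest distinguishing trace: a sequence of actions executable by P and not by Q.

P's transition system — 6 states:
  p0 = rec X. b.(0 + 0) + a.a.0 + b.c.b.0 + c.X ⊢ ··a··> p1, ··b··> p2, ··b··> p3, ··c··> p0
  p1 = a.0 ⊢ ··a··> p4
  p2 = 0 + 0 ⊢ stopped
  p3 = c.b.0 ⊢ ··c··> p5
  p4 = 0 ⊢ stopped
  p5 = b.0 ⊢ ··b··> p4
Q's transition system — 5 states:
  q0 = rec X. b.(0 + 0) + a.a.0 + b.b.0 + c.X ⊢ ··a··> q1, ··b··> q2, ··b··> q3, ··c··> q0
  q1 = a.0 ⊢ ··a··> q4
  q2 = 0 + 0 ⊢ stopped
  q3 = b.0 ⊢ ··b··> q4
  q4 = 0 ⊢ stopped
Run σ = ⟨bc⟩ on P: start {p0}
  after b @ step 1: {p2, p3}
  after c @ step 2: {p5}
  — P admits the full trace.
Run σ = ⟨bc⟩ on Q: start {q0}
  after b @ step 1: {q2, q3}
  after c @ step 2: no successor for Q

bc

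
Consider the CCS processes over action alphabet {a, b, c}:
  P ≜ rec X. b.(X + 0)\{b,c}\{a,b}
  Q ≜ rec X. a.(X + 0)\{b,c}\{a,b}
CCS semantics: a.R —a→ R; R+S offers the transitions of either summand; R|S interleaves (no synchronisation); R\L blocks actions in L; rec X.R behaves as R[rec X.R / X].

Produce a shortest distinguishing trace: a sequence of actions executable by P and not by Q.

Reachable graph of P (2 states):
  u0 = rec X. b.(X + 0)\{b,c}\{a,b} ⊢ =b=> u1
  u1 = ((rec X. b.(X + 0)\{b,c}\{a,b}) + 0)\{b,c}\{a,b} ⊢ ∅
Reachable graph of Q (2 states):
  v0 = rec X. a.(X + 0)\{b,c}\{a,b} ⊢ =a=> v1
  v1 = ((rec X. a.(X + 0)\{b,c}\{a,b}) + 0)\{b,c}\{a,b} ⊢ ∅
Trace ⟨b⟩ through P, begin at {u0}:
  [1] b ⇒ {u1}
  — P admits the full trace.
Trace ⟨b⟩ through Q, begin at {v0}:
  [1] b ⇒ ∅  — Q cannot continue

b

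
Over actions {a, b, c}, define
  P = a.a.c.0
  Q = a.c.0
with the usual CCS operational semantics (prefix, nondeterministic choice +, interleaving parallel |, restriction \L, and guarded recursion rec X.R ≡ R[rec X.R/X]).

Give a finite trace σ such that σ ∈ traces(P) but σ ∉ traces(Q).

aa

LTS(P): 4 reachable states
  p0 = a.a.c.0 | —a→ p1
  p1 = a.c.0 | —a→ p2
  p2 = c.0 | —c→ p3
  p3 = 0 | ∅
LTS(Q): 3 reachable states
  q0 = a.c.0 | —a→ q1
  q1 = c.0 | —c→ q2
  q2 = 0 | ∅
Trace ⟨aa⟩ through P, begin at {p0}:
  [1] a ⇒ {p1}
  [2] a ⇒ {p2}
  P completes σ.
Trace ⟨aa⟩ through Q, begin at {q0}:
  [1] a ⇒ {q1}
  [2] a ⇒ ∅ (Q stuck)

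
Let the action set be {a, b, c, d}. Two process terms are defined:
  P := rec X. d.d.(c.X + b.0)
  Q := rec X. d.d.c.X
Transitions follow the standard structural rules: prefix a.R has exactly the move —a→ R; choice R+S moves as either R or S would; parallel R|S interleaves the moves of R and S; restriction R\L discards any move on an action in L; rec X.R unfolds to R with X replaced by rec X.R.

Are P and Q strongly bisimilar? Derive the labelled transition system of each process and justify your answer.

not bisimilar

P's transition system — 4 states:
  u0 = rec X. d.d.(c.X + b.0) :: -d-> u1
  u1 = d.(c.(rec X. d.d.(c.X + b.0)) + b.0) :: -d-> u2
  u2 = c.(rec X. d.d.(c.X + b.0)) + b.0 :: -b-> u3, -c-> u0
  u3 = 0 :: (no moves)
Q's transition system — 3 states:
  v0 = rec X. d.d.c.X :: -d-> v1
  v1 = d.c.(rec X. d.d.c.X) :: -d-> v2
  v2 = c.(rec X. d.d.c.X) :: -c-> v0
Bisimilarity quotient blocks:
  B0 = {u0}
  B1 = {u1}
  B2 = {u2}
  B3 = {u3}
  B4 = {v0}
  B5 = {v1}
  B6 = {v2}
u0 ∈ B0, v0 ∈ B4 → different blocks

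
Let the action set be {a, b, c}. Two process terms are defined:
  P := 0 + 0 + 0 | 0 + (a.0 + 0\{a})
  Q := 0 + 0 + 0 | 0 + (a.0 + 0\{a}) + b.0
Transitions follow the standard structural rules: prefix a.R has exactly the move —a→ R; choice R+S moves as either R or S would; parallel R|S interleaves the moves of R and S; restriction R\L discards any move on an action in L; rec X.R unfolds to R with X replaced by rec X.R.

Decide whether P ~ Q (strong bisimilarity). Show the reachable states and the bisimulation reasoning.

P ≁ Q

P's transition system — 2 states:
  s0 = 0 + 0 + 0 | 0 + (a.0 + 0\{a}) | ··a··> s1
  s1 = 0 | ∅
Q's transition system — 2 states:
  t0 = 0 + 0 + 0 | 0 + (a.0 + 0\{a}) + b.0 | ··a··> t1, ··b··> t1
  t1 = 0 | ∅
Bisimilarity quotient blocks:
  B0 = {s0}
  B1 = {s1, t1}
  B2 = {t0}
s0 ∈ B0, t0 ∈ B2 → different blocks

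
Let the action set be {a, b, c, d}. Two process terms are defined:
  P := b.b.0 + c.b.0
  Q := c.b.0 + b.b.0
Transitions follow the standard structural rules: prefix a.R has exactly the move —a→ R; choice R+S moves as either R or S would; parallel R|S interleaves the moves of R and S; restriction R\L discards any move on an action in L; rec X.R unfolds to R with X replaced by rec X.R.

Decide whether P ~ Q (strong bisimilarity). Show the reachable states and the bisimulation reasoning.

LTS(P): 3 reachable states
  p0 = b.b.0 + c.b.0 ⊢ -b-> p1, -c-> p1
  p1 = b.0 ⊢ -b-> p2
  p2 = 0 ⊢ (no moves)
LTS(Q): 3 reachable states
  q0 = c.b.0 + b.b.0 ⊢ -b-> q1, -c-> q1
  q1 = b.0 ⊢ -b-> q2
  q2 = 0 ⊢ (no moves)
Coarsest stable partition (strong bisimilarity classes):
  B0 = {p0, q0}
  B1 = {p1, q1}
  B2 = {p2, q2}
p0 ∈ B0, q0 ∈ B0 → same block

YES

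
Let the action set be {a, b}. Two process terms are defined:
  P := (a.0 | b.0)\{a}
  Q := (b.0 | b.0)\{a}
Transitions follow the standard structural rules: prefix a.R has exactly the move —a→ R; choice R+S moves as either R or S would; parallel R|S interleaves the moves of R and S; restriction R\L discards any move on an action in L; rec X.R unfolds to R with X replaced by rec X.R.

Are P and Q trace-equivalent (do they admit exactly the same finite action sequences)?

trace-distinct — witness ⟨bb⟩

P's transition system — 2 states:
  m0 = (a.0 | b.0)\{a} ⊢ --b--▸ m1
  m1 = (a.0 | 0)\{a} ⊢ deadlocked
Q's transition system — 4 states:
  n0 = (b.0 | b.0)\{a} ⊢ --b--▸ n1, --b--▸ n2
  n1 = (0 | b.0)\{a} ⊢ --b--▸ n3
  n2 = (b.0 | 0)\{a} ⊢ --b--▸ n3
  n3 = (0 | 0)\{a} ⊢ deadlocked
Run σ = ⟨bb⟩ on Q: start {n0}
  [1] b ⇒ {n1, n2}
  [2] b ⇒ {n3}
  Q completes σ.
Run σ = ⟨bb⟩ on P: start {m0}
  [1] b ⇒ {m1}
  [2] b ⇒ no successor for P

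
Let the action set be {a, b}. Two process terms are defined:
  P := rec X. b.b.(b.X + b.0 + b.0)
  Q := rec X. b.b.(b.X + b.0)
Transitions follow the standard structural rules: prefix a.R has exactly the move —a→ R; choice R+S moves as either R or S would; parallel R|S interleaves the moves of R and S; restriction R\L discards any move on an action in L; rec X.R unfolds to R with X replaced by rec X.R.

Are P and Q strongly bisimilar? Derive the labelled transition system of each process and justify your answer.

YES

Reachable graph of P (4 states):
  p0 = rec X. b.b.(b.X + b.0 + b.0) → —b→ p1
  p1 = b.(b.(rec X. b.b.(b.X + b.0 + b.0)) + b.0 + b.0) → —b→ p2
  p2 = b.(rec X. b.b.(b.X + b.0 + b.0)) + b.0 + b.0 → —b→ p0, —b→ p3
  p3 = 0 → (no moves)
Reachable graph of Q (4 states):
  q0 = rec X. b.b.(b.X + b.0) → —b→ q1
  q1 = b.(b.(rec X. b.b.(b.X + b.0)) + b.0) → —b→ q2
  q2 = b.(rec X. b.b.(b.X + b.0)) + b.0 → —b→ q0, —b→ q3
  q3 = 0 → (no moves)
Coarsest stable partition (strong bisimilarity classes):
  B0 = {p0, q0}
  B1 = {p1, q1}
  B2 = {p2, q2}
  B3 = {p3, q3}
p0 ∈ B0, q0 ∈ B0 → same block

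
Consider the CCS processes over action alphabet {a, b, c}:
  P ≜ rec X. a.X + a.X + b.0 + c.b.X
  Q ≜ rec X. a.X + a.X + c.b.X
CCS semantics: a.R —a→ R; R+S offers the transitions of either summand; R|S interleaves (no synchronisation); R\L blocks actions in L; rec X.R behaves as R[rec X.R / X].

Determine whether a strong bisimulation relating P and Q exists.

P ≁ Q

Reachable graph of P (3 states):
  u0 = rec X. a.X + a.X + b.0 + c.b.X ⊢ -a-> u0, -b-> u1, -c-> u2
  u1 = 0 ⊢ (no moves)
  u2 = b.(rec X. a.X + a.X + b.0 + c.b.X) ⊢ -b-> u0
Reachable graph of Q (2 states):
  v0 = rec X. a.X + a.X + c.b.X ⊢ -a-> v0, -c-> v1
  v1 = b.(rec X. a.X + a.X + c.b.X) ⊢ -b-> v0
Coarsest stable partition (strong bisimilarity classes):
  B0 = {u0}
  B1 = {u1}
  B2 = {u2}
  B3 = {v0}
  B4 = {v1}
u0 ∈ B0, v0 ∈ B3 → different blocks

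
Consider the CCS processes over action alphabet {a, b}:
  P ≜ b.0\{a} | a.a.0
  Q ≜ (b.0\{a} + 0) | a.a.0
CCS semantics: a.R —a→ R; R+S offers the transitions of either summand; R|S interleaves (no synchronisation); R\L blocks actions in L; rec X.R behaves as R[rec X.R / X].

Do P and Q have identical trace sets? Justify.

traces(P) = traces(Q)

Reachable graph of P (6 states):
  m0 = b.0\{a} | a.a.0 :: —a→ m1, —b→ m2
  m1 = b.0\{a} | a.0 :: —a→ m3, —b→ m4
  m2 = 0\{a} | a.a.0 :: —a→ m4
  m3 = b.0\{a} | 0 :: —b→ m5
  m4 = 0\{a} | a.0 :: —a→ m5
  m5 = 0\{a} | 0 :: stopped
Reachable graph of Q (6 states):
  n0 = (b.0\{a} + 0) | a.a.0 :: —a→ n1, —b→ n2
  n1 = (b.0\{a} + 0) | a.0 :: —a→ n3, —b→ n4
  n2 = 0\{a} | a.a.0 :: —a→ n4
  n3 = (b.0\{a} + 0) | 0 :: —b→ n5
  n4 = 0\{a} | a.0 :: —a→ n5
  n5 = 0\{a} | 0 :: stopped
Coarsest stable partition (strong bisimilarity classes):
  B0 = {m0, n0}
  B1 = {m1, n1}
  B2 = {m4, n4}
  B3 = {m5, n5}
  B4 = {m3, n3}
  B5 = {m2, n2}
m0 ∈ B0, n0 ∈ B0 → same block
Bisimilar ⇒ trace-equivalent.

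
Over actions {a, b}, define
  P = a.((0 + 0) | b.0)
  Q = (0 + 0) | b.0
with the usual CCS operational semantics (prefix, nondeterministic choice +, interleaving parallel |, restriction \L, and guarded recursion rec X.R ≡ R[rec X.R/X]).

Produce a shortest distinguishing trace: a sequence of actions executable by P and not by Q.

a

Reachable graph of P (3 states):
  p0 = a.((0 + 0) | b.0) ⊢ —a→ p1
  p1 = (0 + 0) | b.0 ⊢ —b→ p2
  p2 = (0 + 0) | 0 ⊢ ·
Reachable graph of Q (2 states):
  q0 = (0 + 0) | b.0 ⊢ —b→ q1
  q1 = (0 + 0) | 0 ⊢ ·
Executing a from P (initial set {p0}):
  [1] a ⇒ {p1}
  P completes σ.
Executing a from Q (initial set {q0}):
  [1] a ⇒ no successor for Q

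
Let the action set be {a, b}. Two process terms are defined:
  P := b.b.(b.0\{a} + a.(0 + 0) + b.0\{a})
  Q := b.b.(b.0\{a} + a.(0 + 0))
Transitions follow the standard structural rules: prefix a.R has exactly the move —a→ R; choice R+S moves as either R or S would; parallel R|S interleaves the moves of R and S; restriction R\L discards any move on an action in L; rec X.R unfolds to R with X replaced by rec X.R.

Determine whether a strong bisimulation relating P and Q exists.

Reachable graph of P (5 states):
  s0 = b.b.(b.0\{a} + a.(0 + 0) + b.0\{a}) has moves --b--▸ s1
  s1 = b.(b.0\{a} + a.(0 + 0) + b.0\{a}) has moves --b--▸ s2
  s2 = b.0\{a} + a.(0 + 0) + b.0\{a} has moves --a--▸ s3, --b--▸ s4
  s3 = 0 + 0 has moves (no moves)
  s4 = 0\{a} has moves (no moves)
Reachable graph of Q (5 states):
  t0 = b.b.(b.0\{a} + a.(0 + 0)) has moves --b--▸ t1
  t1 = b.(b.0\{a} + a.(0 + 0)) has moves --b--▸ t2
  t2 = b.0\{a} + a.(0 + 0) has moves --a--▸ t3, --b--▸ t4
  t3 = 0 + 0 has moves (no moves)
  t4 = 0\{a} has moves (no moves)
Partition-refinement fixed point:
  B0 = {s0, t0}
  B1 = {s1, t1}
  B2 = {s2, t2}
  B3 = {s3, s4, t3, t4}
s0 ∈ B0, t0 ∈ B0 → same block

P ~ Q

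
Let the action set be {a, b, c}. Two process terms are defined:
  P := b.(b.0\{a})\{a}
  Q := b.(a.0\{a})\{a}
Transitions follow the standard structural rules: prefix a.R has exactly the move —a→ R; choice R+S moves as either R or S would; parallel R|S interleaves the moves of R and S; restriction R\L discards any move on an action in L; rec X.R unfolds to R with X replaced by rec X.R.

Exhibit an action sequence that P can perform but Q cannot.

bb

P's transition system — 3 states:
  m0 = b.(b.0\{a})\{a} has moves —b→ m1
  m1 = (b.0\{a})\{a} has moves —b→ m2
  m2 = 0\{a}\{a} has moves ·
Q's transition system — 2 states:
  n0 = b.(a.0\{a})\{a} has moves —b→ n1
  n1 = (a.0\{a})\{a} has moves ·
Executing bb from P (initial set {m0}):
  [1] b ⇒ {m1}
  [2] b ⇒ {m2}
  ✓ P
Executing bb from Q (initial set {n0}):
  [1] b ⇒ {n1}
  [2] b ⇒ ∅ (Q stuck)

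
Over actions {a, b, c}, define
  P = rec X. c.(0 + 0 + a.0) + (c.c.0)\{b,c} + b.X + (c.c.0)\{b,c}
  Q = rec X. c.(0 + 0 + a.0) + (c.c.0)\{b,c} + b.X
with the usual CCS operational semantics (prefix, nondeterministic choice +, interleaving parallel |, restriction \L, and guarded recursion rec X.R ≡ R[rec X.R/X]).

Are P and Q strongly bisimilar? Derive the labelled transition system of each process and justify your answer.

YES

LTS(P): 3 reachable states
  s0 = rec X. c.(0 + 0 + a.0) + (c.c.0)\{b,c} + b.X + (c.c.0)\{b,c} → ··b··> s0, ··c··> s1
  s1 = 0 + 0 + a.0 → ··a··> s2
  s2 = 0 → ·
LTS(Q): 3 reachable states
  t0 = rec X. c.(0 + 0 + a.0) + (c.c.0)\{b,c} + b.X → ··b··> t0, ··c··> t1
  t1 = 0 + 0 + a.0 → ··a··> t2
  t2 = 0 → ·
Partition-refinement fixed point:
  B0 = {s0, t0}
  B1 = {s1, t1}
  B2 = {s2, t2}
s0 ∈ B0, t0 ∈ B0 → same block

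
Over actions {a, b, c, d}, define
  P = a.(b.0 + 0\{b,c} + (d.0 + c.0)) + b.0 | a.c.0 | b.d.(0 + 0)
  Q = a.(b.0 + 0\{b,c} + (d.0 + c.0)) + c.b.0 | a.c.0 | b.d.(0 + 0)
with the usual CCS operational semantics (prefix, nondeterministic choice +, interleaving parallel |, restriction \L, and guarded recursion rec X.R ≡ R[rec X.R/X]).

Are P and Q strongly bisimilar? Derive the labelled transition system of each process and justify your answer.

not bisimilar

P's transition system — 20 states:
  m0 = a.(b.0 + 0\{b,c} + (d.0 + c.0)) + b.0 | a.c.0 | b.d.(0 + 0) → =a=> m1, =a=> m2, =b=> m3, =b=> m4
  m1 = b.0 + 0\{b,c} + (d.0 + c.0) → =b=> m5, =c=> m5, =d=> m5
  m2 = b.0 | c.0 | b.d.(0 + 0) → =b=> m6, =b=> m7, =c=> m8
  m3 = 0 | a.c.0 | b.d.(0 + 0) → =a=> m6, =b=> m9
  m4 = b.0 | a.c.0 | d.(0 + 0) → =a=> m7, =b=> m9, =d=> m10
  m5 = 0 → stopped
  m6 = 0 | c.0 | b.d.(0 + 0) → =b=> m11, =c=> m12
  m7 = b.0 | c.0 | d.(0 + 0) → =b=> m11, =c=> m13, =d=> m14
  m8 = b.0 | 0 | b.d.(0 + 0) → =b=> m12, =b=> m13
  m9 = 0 | a.c.0 | d.(0 + 0) → =a=> m11, =d=> m15
  m10 = b.0 | a.c.0 | (0 + 0) → =a=> m14, =b=> m15
  m11 = 0 | c.0 | d.(0 + 0) → =c=> m16, =d=> m17
  m12 = 0 | 0 | b.d.(0 + 0) → =b=> m16
  m13 = b.0 | 0 | d.(0 + 0) → =b=> m16, =d=> m18
  m14 = b.0 | c.0 | (0 + 0) → =b=> m17, =c=> m18
  m15 = 0 | a.c.0 | (0 + 0) → =a=> m17
  m16 = 0 | 0 | d.(0 + 0) → =d=> m19
  m17 = 0 | c.0 | (0 + 0) → =c=> m19
  m18 = b.0 | 0 | (0 + 0) → =b=> m19
  m19 = 0 | 0 | (0 + 0) → stopped
Q's transition system — 29 states:
  n0 = a.(b.0 + 0\{b,c} + (d.0 + c.0)) + c.b.0 | a.c.0 | b.d.(0 + 0) → =a=> n1, =a=> n2, =b=> n3, =c=> n4
  n1 = b.0 + 0\{b,c} + (d.0 + c.0) → =b=> n5, =c=> n5, =d=> n5
  n2 = c.b.0 | c.0 | b.d.(0 + 0) → =b=> n6, =c=> n7, =c=> n8
  n3 = c.b.0 | a.c.0 | d.(0 + 0) → =a=> n6, =c=> n9, =d=> n10
  n4 = b.0 | a.c.0 | b.d.(0 + 0) → =a=> n7, =b=> n11, =b=> n9
  n5 = 0 → stopped
  n6 = c.b.0 | c.0 | d.(0 + 0) → =c=> n12, =c=> n13, =d=> n14
  n7 = b.0 | c.0 | b.d.(0 + 0) → =b=> n12, =b=> n15, =c=> n16
  n8 = c.b.0 | 0 | b.d.(0 + 0) → =b=> n13, =c=> n16
  n9 = b.0 | a.c.0 | d.(0 + 0) → =a=> n12, =b=> n17, =d=> n18
  n10 = c.b.0 | a.c.0 | (0 + 0) → =a=> n14, =c=> n18
  n11 = 0 | a.c.0 | b.d.(0 + 0) → =a=> n15, =b=> n17
  n12 = b.0 | c.0 | d.(0 + 0) → =b=> n19, =c=> n20, =d=> n21
  n13 = c.b.0 | 0 | d.(0 + 0) → =c=> n20, =d=> n22
  n14 = c.b.0 | c.0 | (0 + 0) → =c=> n21, =c=> n22
  n15 = 0 | c.0 | b.d.(0 + 0) → =b=> n19, =c=> n23
  n16 = b.0 | 0 | b.d.(0 + 0) → =b=> n20, =b=> n23
  n17 = 0 | a.c.0 | d.(0 + 0) → =a=> n19, =d=> n24
  n18 = b.0 | a.c.0 | (0 + 0) → =a=> n21, =b=> n24
  n19 = 0 | c.0 | d.(0 + 0) → =c=> n25, =d=> n26
  n20 = b.0 | 0 | d.(0 + 0) → =b=> n25, =d=> n27
  n21 = b.0 | c.0 | (0 + 0) → =b=> n26, =c=> n27
  n22 = c.b.0 | 0 | (0 + 0) → =c=> n27
  n23 = 0 | 0 | b.d.(0 + 0) → =b=> n25
  n24 = 0 | a.c.0 | (0 + 0) → =a=> n26
  n25 = 0 | 0 | d.(0 + 0) → =d=> n28
  n26 = 0 | c.0 | (0 + 0) → =c=> n28
  n27 = b.0 | 0 | (0 + 0) → =b=> n28
  n28 = 0 | 0 | (0 + 0) → stopped
Coarsest stable partition (strong bisimilarity classes):
  B0 = {m0}
  B1 = {m3, n11}
  B2 = {m9, n17}
  B3 = {m11, n19}
  B4 = {m16, n25}
  B5 = {m19, m5, n28, n5}
  B6 = {m17, n26}
  B7 = {m15, n24}
  B8 = {m6, n15}
  B9 = {m12, n23}
  B10 = {m1, n1}
  B11 = {m4, n9}
  B12 = {m10, n18}
  B13 = {m14, n21}
  B14 = {m18, n27}
  B15 = {m7, n12}
  B16 = {m13, n20}
  B17 = {m2, n7}
  B18 = {m8, n16}
  B19 = {n0}
  B20 = {n2}
  B21 = {n6}
  B22 = {n13}
  B23 = {n22}
  B24 = {n14}
  B25 = {n8}
  B26 = {n3}
  B27 = {n10}
  B28 = {n4}
m0 ∈ B0, n0 ∈ B19 → different blocks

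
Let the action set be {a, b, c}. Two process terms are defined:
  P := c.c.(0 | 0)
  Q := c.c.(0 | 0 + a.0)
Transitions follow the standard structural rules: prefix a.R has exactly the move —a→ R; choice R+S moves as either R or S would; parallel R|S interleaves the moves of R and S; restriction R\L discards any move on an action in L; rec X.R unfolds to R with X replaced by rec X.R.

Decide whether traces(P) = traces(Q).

Reachable graph of P (3 states):
  s0 = c.c.(0 | 0) has moves —c→ s1
  s1 = c.(0 | 0) has moves —c→ s2
  s2 = 0 | 0 has moves (no moves)
Reachable graph of Q (4 states):
  t0 = c.c.(0 | 0 + a.0) has moves —c→ t1
  t1 = c.(0 | 0 + a.0) has moves —c→ t2
  t2 = 0 | 0 + a.0 has moves —a→ t3
  t3 = 0 has moves (no moves)
Executing cca from Q (initial set {t0}):
  after c @ step 1: {t1}
  after c @ step 2: {t2}
  after a @ step 3: {t3}
  — Q admits the full trace.
Executing cca from P (initial set {s0}):
  after c @ step 1: {s1}
  after c @ step 2: {s2}
  after a @ step 3: ∅ (P stuck)

traces(P) ≠ traces(Q) — witness ⟨cca⟩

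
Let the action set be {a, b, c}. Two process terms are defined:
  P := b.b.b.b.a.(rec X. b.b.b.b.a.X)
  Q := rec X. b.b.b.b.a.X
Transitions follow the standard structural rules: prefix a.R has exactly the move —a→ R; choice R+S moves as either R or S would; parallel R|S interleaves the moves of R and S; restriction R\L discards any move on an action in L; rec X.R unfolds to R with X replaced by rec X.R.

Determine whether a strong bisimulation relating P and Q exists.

YES

P's transition system — 6 states:
  p0 = b.b.b.b.a.(rec X. b.b.b.b.a.X) ⊢ —b→ p1
  p1 = b.b.b.a.(rec X. b.b.b.b.a.X) ⊢ —b→ p2
  p2 = b.b.a.(rec X. b.b.b.b.a.X) ⊢ —b→ p3
  p3 = b.a.(rec X. b.b.b.b.a.X) ⊢ —b→ p4
  p4 = a.(rec X. b.b.b.b.a.X) ⊢ —a→ p5
  p5 = rec X. b.b.b.b.a.X ⊢ —b→ p1
Q's transition system — 5 states:
  q0 = rec X. b.b.b.b.a.X ⊢ —b→ q1
  q1 = b.b.b.a.(rec X. b.b.b.b.a.X) ⊢ —b→ q2
  q2 = b.b.a.(rec X. b.b.b.b.a.X) ⊢ —b→ q3
  q3 = b.a.(rec X. b.b.b.b.a.X) ⊢ —b→ q4
  q4 = a.(rec X. b.b.b.b.a.X) ⊢ —a→ q0
Partition-refinement fixed point:
  B0 = {p0, p5, q0}
  B1 = {p1, q1}
  B2 = {p2, q2}
  B3 = {p3, q3}
  B4 = {p4, q4}
p0 ∈ B0, q0 ∈ B0 → same block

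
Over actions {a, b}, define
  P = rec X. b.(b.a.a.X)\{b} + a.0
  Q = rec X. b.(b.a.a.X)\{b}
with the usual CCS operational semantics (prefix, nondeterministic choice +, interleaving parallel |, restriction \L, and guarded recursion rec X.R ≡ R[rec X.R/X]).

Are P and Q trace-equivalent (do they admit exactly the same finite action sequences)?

NO — witness ⟨a⟩

P's transition system — 3 states:
  s0 = rec X. b.(b.a.a.X)\{b} + a.0 :: —a→ s1, —b→ s2
  s1 = 0 :: ∅
  s2 = (b.a.a.(rec X. b.(b.a.a.X)\{b} + a.0))\{b} :: ∅
Q's transition system — 2 states:
  t0 = rec X. b.(b.a.a.X)\{b} :: —b→ t1
  t1 = (b.a.a.(rec X. b.(b.a.a.X)\{b}))\{b} :: ∅
Trace ⟨a⟩ through P, begin at {s0}:
  after a @ step 1: {s1}
  — P admits the full trace.
Trace ⟨a⟩ through Q, begin at {t0}:
  after a @ step 1: ∅  — Q cannot continue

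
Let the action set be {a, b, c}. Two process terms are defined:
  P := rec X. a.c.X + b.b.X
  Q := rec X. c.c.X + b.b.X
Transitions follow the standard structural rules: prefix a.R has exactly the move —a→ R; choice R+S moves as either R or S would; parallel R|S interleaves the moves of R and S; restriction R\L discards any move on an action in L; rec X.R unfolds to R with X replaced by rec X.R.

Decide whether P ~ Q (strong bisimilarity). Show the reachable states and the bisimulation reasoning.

not bisimilar

LTS(P): 3 reachable states
  u0 = rec X. a.c.X + b.b.X :: --a--▸ u1, --b--▸ u2
  u1 = c.(rec X. a.c.X + b.b.X) :: --c--▸ u0
  u2 = b.(rec X. a.c.X + b.b.X) :: --b--▸ u0
LTS(Q): 3 reachable states
  v0 = rec X. c.c.X + b.b.X :: --b--▸ v1, --c--▸ v2
  v1 = b.(rec X. c.c.X + b.b.X) :: --b--▸ v0
  v2 = c.(rec X. c.c.X + b.b.X) :: --c--▸ v0
Partition-refinement fixed point:
  B0 = {u0}
  B1 = {u2}
  B2 = {u1}
  B3 = {v0}
  B4 = {v2}
  B5 = {v1}
u0 ∈ B0, v0 ∈ B3 → different blocks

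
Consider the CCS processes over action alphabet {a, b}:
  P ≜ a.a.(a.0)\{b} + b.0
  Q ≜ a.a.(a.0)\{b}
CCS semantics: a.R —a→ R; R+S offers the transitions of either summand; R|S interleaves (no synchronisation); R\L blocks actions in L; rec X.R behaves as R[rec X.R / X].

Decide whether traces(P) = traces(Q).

traces(P) ≠ traces(Q) — witness ⟨b⟩

P's transition system — 5 states:
  p0 = a.a.(a.0)\{b} + b.0 :: ··a··> p1, ··b··> p2
  p1 = a.(a.0)\{b} :: ··a··> p3
  p2 = 0 :: ·
  p3 = (a.0)\{b} :: ··a··> p4
  p4 = 0\{b} :: ·
Q's transition system — 4 states:
  q0 = a.a.(a.0)\{b} :: ··a··> q1
  q1 = a.(a.0)\{b} :: ··a··> q2
  q2 = (a.0)\{b} :: ··a··> q3
  q3 = 0\{b} :: ·
Trace ⟨b⟩ through P, begin at {p0}:
  [1] b ⇒ {p2}
  — P admits the full trace.
Trace ⟨b⟩ through Q, begin at {q0}:
  [1] b ⇒ ∅ (Q stuck)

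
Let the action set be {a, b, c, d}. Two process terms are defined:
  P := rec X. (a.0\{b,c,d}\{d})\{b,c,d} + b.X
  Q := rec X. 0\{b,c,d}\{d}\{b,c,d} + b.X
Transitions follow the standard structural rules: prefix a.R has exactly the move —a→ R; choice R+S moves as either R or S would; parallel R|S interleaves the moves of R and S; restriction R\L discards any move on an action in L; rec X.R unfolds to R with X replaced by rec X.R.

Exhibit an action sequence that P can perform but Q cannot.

a

LTS(P): 2 reachable states
  m0 = rec X. (a.0\{b,c,d}\{d})\{b,c,d} + b.X :: —a→ m1, —b→ m0
  m1 = 0\{b,c,d}\{d}\{b,c,d} :: ∅
LTS(Q): 1 reachable states
  n0 = rec X. 0\{b,c,d}\{d}\{b,c,d} + b.X :: —b→ n0
Run σ = ⟨a⟩ on P: start {m0}
  after a @ step 1: {m1}
  ✓ P
Run σ = ⟨a⟩ on Q: start {n0}
  after a @ step 1: no successor for Q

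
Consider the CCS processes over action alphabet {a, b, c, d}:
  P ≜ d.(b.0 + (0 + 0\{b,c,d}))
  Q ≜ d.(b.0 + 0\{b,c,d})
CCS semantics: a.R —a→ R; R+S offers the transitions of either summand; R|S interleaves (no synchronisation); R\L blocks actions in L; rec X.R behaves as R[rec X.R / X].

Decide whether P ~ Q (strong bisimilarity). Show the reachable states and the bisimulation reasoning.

P ~ Q

P's transition system — 3 states:
  m0 = d.(b.0 + (0 + 0\{b,c,d})) has moves —d→ m1
  m1 = b.0 + (0 + 0\{b,c,d}) has moves —b→ m2
  m2 = 0 has moves deadlocked
Q's transition system — 3 states:
  n0 = d.(b.0 + 0\{b,c,d}) has moves —d→ n1
  n1 = b.0 + 0\{b,c,d} has moves —b→ n2
  n2 = 0 has moves deadlocked
Coarsest stable partition (strong bisimilarity classes):
  B0 = {m0, n0}
  B1 = {m1, n1}
  B2 = {m2, n2}
m0 ∈ B0, n0 ∈ B0 → same block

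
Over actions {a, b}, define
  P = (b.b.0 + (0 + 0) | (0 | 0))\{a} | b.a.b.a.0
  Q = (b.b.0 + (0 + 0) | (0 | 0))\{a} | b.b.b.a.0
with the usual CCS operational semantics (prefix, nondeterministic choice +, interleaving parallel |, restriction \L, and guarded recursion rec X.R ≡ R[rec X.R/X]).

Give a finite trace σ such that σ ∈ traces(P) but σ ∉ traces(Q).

P's transition system — 15 states:
  p0 = (b.b.0 + (0 + 0) | (0 | 0))\{a} | b.a.b.a.0 ⊢ ··b··> p1, ··b··> p2
  p1 = (b.0)\{a} | b.a.b.a.0 ⊢ ··b··> p3, ··b··> p4
  p2 = (b.b.0 + (0 + 0) | (0 | 0))\{a} | a.b.a.0 ⊢ ··a··> p5, ··b··> p3
  p3 = (b.0)\{a} | a.b.a.0 ⊢ ··a··> p6, ··b··> p7
  p4 = 0\{a} | b.a.b.a.0 ⊢ ··b··> p7
  p5 = (b.b.0 + (0 + 0) | (0 | 0))\{a} | b.a.0 ⊢ ··b··> p6, ··b··> p8
  p6 = (b.0)\{a} | b.a.0 ⊢ ··b··> p10, ··b··> p9
  p7 = 0\{a} | a.b.a.0 ⊢ ··a··> p10
  p8 = (b.b.0 + (0 + 0) | (0 | 0))\{a} | a.0 ⊢ ··a··> p11, ··b··> p9
  p9 = (b.0)\{a} | a.0 ⊢ ··a··> p12, ··b··> p13
  p10 = 0\{a} | b.a.0 ⊢ ··b··> p13
  p11 = (b.b.0 + (0 + 0) | (0 | 0))\{a} | 0 ⊢ ··b··> p12
  p12 = (b.0)\{a} | 0 ⊢ ··b··> p14
  p13 = 0\{a} | a.0 ⊢ ··a··> p14
  p14 = 0\{a} | 0 ⊢ deadlocked
Q's transition system — 15 states:
  q0 = (b.b.0 + (0 + 0) | (0 | 0))\{a} | b.b.b.a.0 ⊢ ··b··> q1, ··b··> q2
  q1 = (b.0)\{a} | b.b.b.a.0 ⊢ ··b··> q3, ··b··> q4
  q2 = (b.b.0 + (0 + 0) | (0 | 0))\{a} | b.b.a.0 ⊢ ··b··> q3, ··b··> q5
  q3 = (b.0)\{a} | b.b.a.0 ⊢ ··b··> q6, ··b··> q7
  q4 = 0\{a} | b.b.b.a.0 ⊢ ··b··> q7
  q5 = (b.b.0 + (0 + 0) | (0 | 0))\{a} | b.a.0 ⊢ ··b··> q6, ··b··> q8
  q6 = (b.0)\{a} | b.a.0 ⊢ ··b··> q10, ··b··> q9
  q7 = 0\{a} | b.b.a.0 ⊢ ··b··> q10
  q8 = (b.b.0 + (0 + 0) | (0 | 0))\{a} | a.0 ⊢ ··a··> q11, ··b··> q9
  q9 = (b.0)\{a} | a.0 ⊢ ··a··> q12, ··b··> q13
  q10 = 0\{a} | b.a.0 ⊢ ··b··> q13
  q11 = (b.b.0 + (0 + 0) | (0 | 0))\{a} | 0 ⊢ ··b··> q12
  q12 = (b.0)\{a} | 0 ⊢ ··b··> q14
  q13 = 0\{a} | a.0 ⊢ ··a··> q14
  q14 = 0\{a} | 0 ⊢ deadlocked
Run σ = ⟨ba⟩ on P: start {p0}
  [1] b ⇒ {p1, p2}
  [2] a ⇒ {p5}
  ✓ P
Run σ = ⟨ba⟩ on Q: start {q0}
  [1] b ⇒ {q1, q2}
  [2] a ⇒ no successor for Q

ba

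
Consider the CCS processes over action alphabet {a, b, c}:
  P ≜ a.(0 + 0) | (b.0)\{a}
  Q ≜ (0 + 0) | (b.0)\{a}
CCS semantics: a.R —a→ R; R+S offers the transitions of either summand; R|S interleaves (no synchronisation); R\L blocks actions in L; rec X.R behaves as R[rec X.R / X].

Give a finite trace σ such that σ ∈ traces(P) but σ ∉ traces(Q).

a

P's transition system — 4 states:
  m0 = a.(0 + 0) | (b.0)\{a} | ··a··> m1, ··b··> m2
  m1 = (0 + 0) | (b.0)\{a} | ··b··> m3
  m2 = a.(0 + 0) | 0\{a} | ··a··> m3
  m3 = (0 + 0) | 0\{a} | stopped
Q's transition system — 2 states:
  n0 = (0 + 0) | (b.0)\{a} | ··b··> n1
  n1 = (0 + 0) | 0\{a} | stopped
Executing a from P (initial set {m0}):
  step 1 (a): {m1}
  ✓ P
Executing a from Q (initial set {n0}):
  step 1 (a): no successor for Q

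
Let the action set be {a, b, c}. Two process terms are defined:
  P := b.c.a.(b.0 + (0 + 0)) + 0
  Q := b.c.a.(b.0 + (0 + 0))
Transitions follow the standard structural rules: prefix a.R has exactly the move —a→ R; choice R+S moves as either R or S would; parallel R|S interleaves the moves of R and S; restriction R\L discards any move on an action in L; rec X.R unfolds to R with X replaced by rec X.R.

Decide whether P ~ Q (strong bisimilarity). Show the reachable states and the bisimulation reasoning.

bisimilar

Reachable graph of P (5 states):
  u0 = b.c.a.(b.0 + (0 + 0)) + 0 ⊢ -b-> u1
  u1 = c.a.(b.0 + (0 + 0)) ⊢ -c-> u2
  u2 = a.(b.0 + (0 + 0)) ⊢ -a-> u3
  u3 = b.0 + (0 + 0) ⊢ -b-> u4
  u4 = 0 ⊢ ∅
Reachable graph of Q (5 states):
  v0 = b.c.a.(b.0 + (0 + 0)) ⊢ -b-> v1
  v1 = c.a.(b.0 + (0 + 0)) ⊢ -c-> v2
  v2 = a.(b.0 + (0 + 0)) ⊢ -a-> v3
  v3 = b.0 + (0 + 0) ⊢ -b-> v4
  v4 = 0 ⊢ ∅
Bisimilarity quotient blocks:
  B0 = {u0, v0}
  B1 = {u1, v1}
  B2 = {u2, v2}
  B3 = {u3, v3}
  B4 = {u4, v4}
u0 ∈ B0, v0 ∈ B0 → same block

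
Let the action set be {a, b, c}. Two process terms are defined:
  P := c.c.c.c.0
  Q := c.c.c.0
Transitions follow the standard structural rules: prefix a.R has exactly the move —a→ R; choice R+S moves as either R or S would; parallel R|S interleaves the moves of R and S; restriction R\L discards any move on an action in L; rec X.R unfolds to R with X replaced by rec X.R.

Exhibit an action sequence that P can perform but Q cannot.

cccc

P's transition system — 5 states:
  m0 = c.c.c.c.0 ⊢ ··c··> m1
  m1 = c.c.c.0 ⊢ ··c··> m2
  m2 = c.c.0 ⊢ ··c··> m3
  m3 = c.0 ⊢ ··c··> m4
  m4 = 0 ⊢ stopped
Q's transition system — 4 states:
  n0 = c.c.c.0 ⊢ ··c··> n1
  n1 = c.c.0 ⊢ ··c··> n2
  n2 = c.0 ⊢ ··c··> n3
  n3 = 0 ⊢ stopped
Run σ = ⟨cccc⟩ on P: start {m0}
  step 1 (c): {m1}
  step 2 (c): {m2}
  step 3 (c): {m3}
  step 4 (c): {m4}
  P completes σ.
Run σ = ⟨cccc⟩ on Q: start {n0}
  step 1 (c): {n1}
  step 2 (c): {n2}
  step 3 (c): {n3}
  step 4 (c): no successor for Q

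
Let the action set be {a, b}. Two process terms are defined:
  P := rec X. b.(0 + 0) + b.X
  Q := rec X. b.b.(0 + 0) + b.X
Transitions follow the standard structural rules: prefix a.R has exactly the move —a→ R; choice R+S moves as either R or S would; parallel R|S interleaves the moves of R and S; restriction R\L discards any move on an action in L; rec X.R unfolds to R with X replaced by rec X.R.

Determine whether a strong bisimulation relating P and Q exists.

P ≁ Q

P's transition system — 2 states:
  p0 = rec X. b.(0 + 0) + b.X | =b=> p0, =b=> p1
  p1 = 0 + 0 | deadlocked
Q's transition system — 3 states:
  q0 = rec X. b.b.(0 + 0) + b.X | =b=> q0, =b=> q1
  q1 = b.(0 + 0) | =b=> q2
  q2 = 0 + 0 | deadlocked
Coarsest stable partition (strong bisimilarity classes):
  B0 = {p0}
  B1 = {p1, q2}
  B2 = {q0}
  B3 = {q1}
p0 ∈ B0, q0 ∈ B2 → different blocks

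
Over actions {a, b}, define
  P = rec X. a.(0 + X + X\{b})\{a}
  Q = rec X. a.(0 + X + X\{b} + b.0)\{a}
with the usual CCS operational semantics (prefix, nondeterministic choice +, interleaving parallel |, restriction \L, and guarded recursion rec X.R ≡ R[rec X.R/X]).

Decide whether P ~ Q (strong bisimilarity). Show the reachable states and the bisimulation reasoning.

not bisimilar

Reachable graph of P (2 states):
  u0 = rec X. a.(0 + X + X\{b})\{a} ⊢ -a-> u1
  u1 = (0 + (rec X. a.(0 + X + X\{b})\{a}) + (rec X. a.(0 + X + X\{b})\{a})\{b})\{a} ⊢ ·
Reachable graph of Q (3 states):
  v0 = rec X. a.(0 + X + X\{b} + b.0)\{a} ⊢ -a-> v1
  v1 = (0 + (rec X. a.(0 + X + X\{b} + b.0)\{a}) + (rec X. a.(0 + X + X\{b} + b.0)\{a})\{b} + b.0)\{a} ⊢ -b-> v2
  v2 = 0\{a} ⊢ ·
Bisimilarity quotient blocks:
  B0 = {u0}
  B1 = {u1, v2}
  B2 = {v0}
  B3 = {v1}
u0 ∈ B0, v0 ∈ B2 → different blocks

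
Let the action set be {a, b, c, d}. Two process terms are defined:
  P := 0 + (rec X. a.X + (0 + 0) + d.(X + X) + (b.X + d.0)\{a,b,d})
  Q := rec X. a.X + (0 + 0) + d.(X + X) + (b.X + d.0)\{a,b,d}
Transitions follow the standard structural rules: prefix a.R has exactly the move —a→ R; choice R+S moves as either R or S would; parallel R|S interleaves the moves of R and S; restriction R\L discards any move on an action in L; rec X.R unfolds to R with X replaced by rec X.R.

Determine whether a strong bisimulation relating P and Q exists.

Reachable graph of P (3 states):
  p0 = 0 + (rec X. a.X + (0 + 0) + d.(X + X) + (b.X + d.0)\{a,b,d}) | ··a··> p1, ··d··> p2
  p1 = rec X. a.X + (0 + 0) + d.(X + X) + (b.X + d.0)\{a,b,d} | ··a··> p1, ··d··> p2
  p2 = (rec X. a.X + (0 + 0) + d.(X + X) + (b.X + d.0)\{a,b,d}) + (rec X. a.X + (0 + 0) + d.(X + X) + (b.X + d.0)\{a,b,d}) | ··a··> p1, ··d··> p2
Reachable graph of Q (2 states):
  q0 = rec X. a.X + (0 + 0) + d.(X + X) + (b.X + d.0)\{a,b,d} | ··a··> q0, ··d··> q1
  q1 = (rec X. a.X + (0 + 0) + d.(X + X) + (b.X + d.0)\{a,b,d}) + (rec X. a.X + (0 + 0) + d.(X + X) + (b.X + d.0)\{a,b,d}) | ··a··> q0, ··d··> q1
Partition-refinement fixed point:
  B0 = {p0, p1, p2, q0, q1}
p0 ∈ B0, q0 ∈ B0 → same block

P ~ Q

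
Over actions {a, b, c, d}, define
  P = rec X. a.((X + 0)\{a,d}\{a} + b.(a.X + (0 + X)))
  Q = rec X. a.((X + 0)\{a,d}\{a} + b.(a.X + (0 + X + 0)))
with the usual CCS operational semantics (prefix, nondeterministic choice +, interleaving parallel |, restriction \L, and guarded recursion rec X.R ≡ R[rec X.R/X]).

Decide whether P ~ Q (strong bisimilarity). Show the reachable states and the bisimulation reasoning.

P ~ Q

Reachable graph of P (3 states):
  u0 = rec X. a.((X + 0)\{a,d}\{a} + b.(a.X + (0 + X))) :: -a-> u1
  u1 = ((rec X. a.((X + 0)\{a,d}\{a} + b.(a.X + (0 + X)))) + 0)\{a,d}\{a} + b.(a.(rec X. a.((X + 0)\{a,d}\{a} + b.(a.X + (0 + X)))) + (0 + (rec X. a.((X + 0)\{a,d}\{a} + b.(a.X + (0 + X)))))) :: -b-> u2
  u2 = a.(rec X. a.((X + 0)\{a,d}\{a} + b.(a.X + (0 + X)))) + (0 + (rec X. a.((X + 0)\{a,d}\{a} + b.(a.X + (0 + X))))) :: -a-> u0, -a-> u1
Reachable graph of Q (3 states):
  v0 = rec X. a.((X + 0)\{a,d}\{a} + b.(a.X + (0 + X + 0))) :: -a-> v1
  v1 = ((rec X. a.((X + 0)\{a,d}\{a} + b.(a.X + (0 + X + 0)))) + 0)\{a,d}\{a} + b.(a.(rec X. a.((X + 0)\{a,d}\{a} + b.(a.X + (0 + X + 0)))) + (0 + (rec X. a.((X + 0)\{a,d}\{a} + b.(a.X + (0 + X + 0)))) + 0)) :: -b-> v2
  v2 = a.(rec X. a.((X + 0)\{a,d}\{a} + b.(a.X + (0 + X + 0)))) + (0 + (rec X. a.((X + 0)\{a,d}\{a} + b.(a.X + (0 + X + 0)))) + 0) :: -a-> v0, -a-> v1
Bisimilarity quotient blocks:
  B0 = {u0, v0}
  B1 = {u1, v1}
  B2 = {u2, v2}
u0 ∈ B0, v0 ∈ B0 → same block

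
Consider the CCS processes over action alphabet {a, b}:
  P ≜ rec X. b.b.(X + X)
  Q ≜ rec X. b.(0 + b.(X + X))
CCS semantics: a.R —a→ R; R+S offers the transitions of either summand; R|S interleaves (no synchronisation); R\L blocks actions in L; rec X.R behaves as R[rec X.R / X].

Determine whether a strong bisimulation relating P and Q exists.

P's transition system — 3 states:
  p0 = rec X. b.b.(X + X) | —b→ p1
  p1 = b.((rec X. b.b.(X + X)) + (rec X. b.b.(X + X))) | —b→ p2
  p2 = (rec X. b.b.(X + X)) + (rec X. b.b.(X + X)) | —b→ p1
Q's transition system — 3 states:
  q0 = rec X. b.(0 + b.(X + X)) | —b→ q1
  q1 = 0 + b.((rec X. b.(0 + b.(X + X))) + (rec X. b.(0 + b.(X + X)))) | —b→ q2
  q2 = (rec X. b.(0 + b.(X + X))) + (rec X. b.(0 + b.(X + X))) | —b→ q1
Coarsest stable partition (strong bisimilarity classes):
  B0 = {p0, p1, p2, q0, q1, q2}
p0 ∈ B0, q0 ∈ B0 → same block

P ~ Q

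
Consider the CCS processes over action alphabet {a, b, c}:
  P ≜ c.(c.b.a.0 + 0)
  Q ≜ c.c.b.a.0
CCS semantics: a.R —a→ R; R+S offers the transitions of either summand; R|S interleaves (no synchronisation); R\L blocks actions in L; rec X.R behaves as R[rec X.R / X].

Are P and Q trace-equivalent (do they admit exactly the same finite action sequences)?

LTS(P): 5 reachable states
  s0 = c.(c.b.a.0 + 0) | -c-> s1
  s1 = c.b.a.0 + 0 | -c-> s2
  s2 = b.a.0 | -b-> s3
  s3 = a.0 | -a-> s4
  s4 = 0 | ·
LTS(Q): 5 reachable states
  t0 = c.c.b.a.0 | -c-> t1
  t1 = c.b.a.0 | -c-> t2
  t2 = b.a.0 | -b-> t3
  t3 = a.0 | -a-> t4
  t4 = 0 | ·
Coarsest stable partition (strong bisimilarity classes):
  B0 = {s0, t0}
  B1 = {s1, t1}
  B2 = {s2, t2}
  B3 = {s3, t3}
  B4 = {s4, t4}
s0 ∈ B0, t0 ∈ B0 → same block
Bisimilar ⇒ trace-equivalent.

YES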